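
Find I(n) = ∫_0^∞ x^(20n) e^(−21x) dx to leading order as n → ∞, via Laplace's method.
I(n) ~ (sqrt(2π·20n) / 21) · (20n/(21e))^(20n)

Write the integrand as exp(20n ln x − 21x) and set f(x) = 20n ln x − 21x. Then f'(x) = 20n/x − 21 = 0 at x* = 20n/21, and f''(x*) = −20n/x*^2 = −21^2/(20n). Laplace's method (interior maximum) gives
  I(n) ~ e^(f(x*)) · sqrt(2π / |f''(x*)|)
        = exp(20n ln(20n/21) − 20n) · sqrt(2π · 20n / 21^2)
        = (20n/21)^(20n) e^(−20n) · sqrt(2π·20n) / 21
        = (sqrt(2π·20n) / 21) · (20n/(21e))^(20n).
This matches Γ(20n+1)/21^(20n+1) with Stirling applied to Γ.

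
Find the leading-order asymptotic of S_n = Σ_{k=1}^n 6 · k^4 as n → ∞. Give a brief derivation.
S_n ~ 6 · n^5 / 5

By integral comparison (Euler-Maclaurin), Σ_{k=1}^n 6 · k^4 = 6 · ∫_0^n x^4 dx + O(n^4) = 6 · n^5/5 + O(n^4). (Equivalently, Faulhaber's formula gives the same leading term.)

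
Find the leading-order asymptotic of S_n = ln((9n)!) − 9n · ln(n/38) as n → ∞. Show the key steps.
S_n ~ 9n · (ln 342 − 1) + O(ln n)

Stirling: ln((9n)!) = 9n ln(9n) − 9n + O(ln n).
  S_n = 9n ln(9n) − 9n − 9n ln(n/38) + O(ln n)
      = 9n ln(9n) − 9n ln n + 9n ln 38 − 9n + O(ln n)
      = 9n ln 9 + 9n ln 38 − 9n + O(ln n)
      = 9n (ln 342 − 1) + O(ln n).
Numerically ln(342) − 1 ≈ 4.8348.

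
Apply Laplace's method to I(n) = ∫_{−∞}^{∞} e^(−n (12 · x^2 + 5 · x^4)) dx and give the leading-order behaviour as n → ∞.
I(n) ~ sqrt(π/(12n))

φ(x) = 12 · x^2 + 5 · x^4 has its unique global minimum at x* = 0 (since φ'(x) = 24x + 20x^3 = 0 only at x = 0 for real x with both coefficients positive, and φ → ∞ as |x| → ∞). At x* = 0, φ(0) = 0 and φ''(0) = 24. Laplace's method then gives
  I(n) ~ sqrt(2π / (n · φ''(0))) · e^(−n φ(0)) = sqrt(2π / (24n)) = sqrt(π/(12n)).
The 5 · x^4 term contributes only at subleading order (an O(1/n) relative correction).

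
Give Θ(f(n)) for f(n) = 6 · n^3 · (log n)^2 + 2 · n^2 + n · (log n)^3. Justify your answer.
f(n) ∈ Θ(n^3 · (log n)^2)

Compare the terms by growth order. For large n, n^a · (log n)^b dominates n^a' · (log n)^b' iff a > a', or (a = a' and b > b'). Ranking the 3 terms shows the dominant one is 6 · n^3 · (log n)^2. Hence f(n) ∈ Θ(n^3 · (log n)^2).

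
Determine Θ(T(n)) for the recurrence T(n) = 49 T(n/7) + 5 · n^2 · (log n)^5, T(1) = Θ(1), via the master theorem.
T(n) = Θ(n^2 · (log n)^6)

Here log_7 49 = 2 and f(n) = 5 · n^2 · (log n)^5 = Θ(n^(log_7 49) · (log n)^5). This is the extended Case 2 of the master theorem (f matches the critical exponent up to log factors), giving T(n) = Θ(n^(log_7 49) · (log n)^(5+1)) = Θ(n^2 · (log n)^6).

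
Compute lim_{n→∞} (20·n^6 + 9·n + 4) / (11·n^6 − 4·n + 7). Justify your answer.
lim = 20/11

For large n the leading n^6 terms dominate both numerator and denominator. Dividing top and bottom by n^6, every other term tends to 0, leaving 20/11.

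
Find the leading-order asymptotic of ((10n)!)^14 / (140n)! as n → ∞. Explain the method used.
((10n)!)^14/(140n)! ~ ((2π·10n)^(13/2) / sqrt(14)) · 14^(−14·10n)  →  0

Write N = 10n. Stirling: N! ~ sqrt(2π N)(N/e)^N and (14N)! ~ sqrt(2π·14N)·(14N/e)^(14N).
  (N!)^14/(14N)! ~ (2π N)^(14/2) (N/e)^(14N) / [sqrt(2π·14N) (14N/e)^(14N)]
     = (2π N)^(14/2) / sqrt(2π·14N) · (N/(14N))^(14N)
     = (2π N)^((14−1)/2) / sqrt(14) · 14^(−14N).
Since 14^14 > 1, the factor 14^(−14N) decays exponentially, so the ratio → 0. Substituting N = 10n gives the stated form.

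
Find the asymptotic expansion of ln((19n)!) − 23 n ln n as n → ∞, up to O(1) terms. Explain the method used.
ln((19n)!) − 23 n ln n = −4 n ln n + 19(ln 19 − 1) n + (1/2) ln(2π·19n) + O(1/n)

Stirling: ln((19n)!) = 19n ln(19n) − 19n + (1/2) ln(2π·19n) + O(1/n).
Expand 19n ln(19n) = 19n (ln n + ln 19) = 19n ln n + 19n ln 19.
Subtract 23n ln n: leading term is (19 − 23) n ln n = −4 n ln n. The next term is 19n ln 19 − 19n = 19(ln 19 − 1) n. Then the (1/2) ln(2π·19n) correction.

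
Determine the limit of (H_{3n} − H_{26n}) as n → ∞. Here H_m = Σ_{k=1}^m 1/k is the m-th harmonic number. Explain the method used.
lim = ln(3/26)

Euler-Maclaurin gives H_m = ln m + γ + 1/(2m) + O(1/m^2). The γ and O(1/m) terms cancel in the difference:
  H_{3n} − H_{26n} = ln(3n) − ln(26n) + O(1/n) = ln(3/26) + O(1/n).
Hence the limit is ln(3/26).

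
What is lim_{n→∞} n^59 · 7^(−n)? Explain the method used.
lim = 0

Exponentials with base > 1 dominate every fixed polynomial: for any fixed c, n^c / 7^n → 0 as n → ∞ (e.g. by the ratio test, or by writing 7^n = e^(n ln 7) and noting e^(n ln 7) / n^c → ∞). Hence n^59 · 7^(−n) = n^59 / 7^n → 0.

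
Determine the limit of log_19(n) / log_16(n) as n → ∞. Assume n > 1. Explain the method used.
lim = ln(16) / ln(19) = log_19(16)

Change of base: log_19(n) = ln n / ln 19 and log_16(n) = ln n / ln 16. The ratio is (ln n / ln 19) · (ln 16 / ln n) = ln 16 / ln 19, a constant independent of n. So the limit is ln 16 / ln 19 = log_19(16).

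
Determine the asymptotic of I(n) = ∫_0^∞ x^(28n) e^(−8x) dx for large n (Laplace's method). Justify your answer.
I(n) ~ (sqrt(2π·28n) / 8) · (28n/(8e))^(28n)

Write the integrand as exp(28n ln x − 8x) and set f(x) = 28n ln x − 8x. Then f'(x) = 28n/x − 8 = 0 at x* = 28n/8, and f''(x*) = −28n/x*^2 = −8^2/(28n). Laplace's method (interior maximum) gives
  I(n) ~ e^(f(x*)) · sqrt(2π / |f''(x*)|)
        = exp(28n ln(28n/8) − 28n) · sqrt(2π · 28n / 8^2)
        = (28n/8)^(28n) e^(−28n) · sqrt(2π·28n) / 8
        = (sqrt(2π·28n) / 8) · (28n/(8e))^(28n).
This matches Γ(28n+1)/8^(28n+1) with Stirling applied to Γ.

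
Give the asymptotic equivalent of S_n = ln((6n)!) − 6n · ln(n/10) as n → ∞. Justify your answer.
S_n ~ 6n · (ln 60 − 1) + O(ln n)

Stirling: ln((6n)!) = 6n ln(6n) − 6n + O(ln n).
  S_n = 6n ln(6n) − 6n − 6n ln(n/10) + O(ln n)
      = 6n ln(6n) − 6n ln n + 6n ln 10 − 6n + O(ln n)
      = 6n ln 6 + 6n ln 10 − 6n + O(ln n)
      = 6n (ln 60 − 1) + O(ln n).
Numerically ln(60) − 1 ≈ 3.0943.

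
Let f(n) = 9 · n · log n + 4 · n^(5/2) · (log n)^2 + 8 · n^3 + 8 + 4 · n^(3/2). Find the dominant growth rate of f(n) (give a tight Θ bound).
f(n) ∈ Θ(n^3)

Compare the terms by growth order. For large n, n^a · (log n)^b dominates n^a' · (log n)^b' iff a > a', or (a = a' and b > b'). Ranking the 5 terms shows the dominant one is 8 · n^3. Hence f(n) ∈ Θ(n^3).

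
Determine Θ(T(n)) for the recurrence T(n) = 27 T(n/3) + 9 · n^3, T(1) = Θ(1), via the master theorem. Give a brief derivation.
T(n) = Θ(n^3 log n)

log_3 27 = 3, and f(n) = 9 · n^3 = Θ(n^(log_3 27)). This is Case 2 of the master theorem: T(n) = Θ(f(n) · log n) = Θ(n^3 log n).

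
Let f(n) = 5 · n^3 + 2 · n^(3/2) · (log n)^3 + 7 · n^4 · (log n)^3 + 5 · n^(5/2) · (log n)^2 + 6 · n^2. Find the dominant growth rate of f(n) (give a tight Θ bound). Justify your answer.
f(n) ∈ Θ(n^4 · (log n)^3)

Compare the terms by growth order. For large n, n^a · (log n)^b dominates n^a' · (log n)^b' iff a > a', or (a = a' and b > b'). Ranking the 5 terms shows the dominant one is 7 · n^4 · (log n)^3. Hence f(n) ∈ Θ(n^4 · (log n)^3).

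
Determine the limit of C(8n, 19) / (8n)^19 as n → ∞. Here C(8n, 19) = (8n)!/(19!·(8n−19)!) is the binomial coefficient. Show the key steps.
lim = 1/19! = 1/121645100408832000

With N = 8n → ∞: C(N, 19) / N^19 = [N(N−1)…(N−18)] / (19! · N^19) = (1/19!) · 1 · (1 − 1/(8n)) · … · (1 − 18/(8n)). Each factor → 1 as N → ∞, so the limit is 1/19! = 1/121645100408832000.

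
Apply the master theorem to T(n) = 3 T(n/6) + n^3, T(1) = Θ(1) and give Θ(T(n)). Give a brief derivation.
T(n) = Θ(n^3)

log_6 3 ≈ 0.613. f(n) = n^3 dominates n^(log_6 3) since 3 > 0.613, and the regularity condition a·f(n/b) = 3·(n/6)^3 = (3/216)·n^3 ≤ c·f(n) holds with c = 3/216 ≈ 0.0139 < 1. So this is Case 3: T(n) = Θ(f(n)) = Θ(n^3).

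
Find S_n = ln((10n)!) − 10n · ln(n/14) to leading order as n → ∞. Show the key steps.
S_n ~ 10n · (ln 140 − 1) + O(ln n)

Stirling: ln((10n)!) = 10n ln(10n) − 10n + O(ln n).
  S_n = 10n ln(10n) − 10n − 10n ln(n/14) + O(ln n)
      = 10n ln(10n) − 10n ln n + 10n ln 14 − 10n + O(ln n)
      = 10n ln 10 + 10n ln 14 − 10n + O(ln n)
      = 10n (ln 140 − 1) + O(ln n).
Numerically ln(140) − 1 ≈ 3.9416.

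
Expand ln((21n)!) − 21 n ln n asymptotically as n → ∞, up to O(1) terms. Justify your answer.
ln((21n)!) − 21 n ln n = 21(ln 21 − 1) n + (1/2) ln(2π·21n) + O(1/n)

Stirling: ln((21n)!) = 21n ln(21n) − 21n + (1/2) ln(2π·21n) + O(1/n).
Since 21n ln(21n) = 21n ln n + 21n ln 21, subtracting 21n ln n cancels the n ln n term exactly. What remains is 21(ln 21 − 1) n + (1/2) ln(2π·21n) + O(1/n).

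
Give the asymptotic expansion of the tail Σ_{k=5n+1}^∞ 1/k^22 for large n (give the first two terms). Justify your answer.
Σ_{k>5n} 1/k^22 = 1/(21 · (5n)^21) − 1/(2 · (5n)^22) + O(1/(5n)^23)

Compare to the integral: ∫_{5n}^∞ x^(−22) dx = [−x^(−21)/21]_{5n}^∞ = 1/((22−1)·(5n)^21). The Euler-Maclaurin correction adds −f(5n)/2 = −1/(2·(5n)^22). Euler-Maclaurin then gives
  Σ_{k>5n} 1/k^22 = ∫_{5n}^∞ dx/x^22 − 1/(2·(5n)^22) + O(1/(5n)^23).
(Equivalently this is ζ(22) − Σ_{k≤5n} 1/k^22.)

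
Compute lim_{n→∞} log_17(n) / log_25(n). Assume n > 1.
lim = ln(25) / ln(17) = log_17(25)

Change of base: log_17(n) = ln n / ln 17 and log_25(n) = ln n / ln 25. The ratio is (ln n / ln 17) · (ln 25 / ln n) = ln 25 / ln 17, a constant independent of n. So the limit is ln 25 / ln 17 = log_17(25).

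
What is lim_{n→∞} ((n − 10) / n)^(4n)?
lim = e^(−40)

Rewrite as (1 − 10/n)^(4n). By the standard limit (1 + x/n)^n → e^x, we have (1 − 10/n)^n → e^(−10), and raising to the 4th power gives e^(−40).
More precisely, ln[(1 − 10/n)^(4n)] = 4n · ln(1 − 10/n) = 4n · (-10/n + O(1/n^2)) = -40 + O(1/n) → -40.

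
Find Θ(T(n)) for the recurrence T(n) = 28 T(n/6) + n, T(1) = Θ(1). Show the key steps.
T(n) = Θ(n^(log_6 28))

Master theorem: compare f(n) = n to n^(log_6 28) where log_6 28 ≈ 1.860. Since 1 < log_6 28, we have f(n) = O(n^(log_6 28 − ε)) for some ε > 0 — Case 1. Hence T(n) = Θ(n^(log_6 28)).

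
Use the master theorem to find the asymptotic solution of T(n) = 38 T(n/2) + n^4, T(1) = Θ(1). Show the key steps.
T(n) = Θ(n^(log_2 38))

Master theorem: compare f(n) = n^4 to n^(log_2 38) where log_2 38 ≈ 5.248. Since 4 < log_2 38, we have f(n) = O(n^(log_2 38 − ε)) for some ε > 0 — Case 1. Hence T(n) = Θ(n^(log_2 38)).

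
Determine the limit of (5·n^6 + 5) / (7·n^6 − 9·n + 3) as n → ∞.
lim = 5/7

For large n the leading n^6 terms dominate both numerator and denominator. Dividing top and bottom by n^6, every other term tends to 0, leaving 5/7.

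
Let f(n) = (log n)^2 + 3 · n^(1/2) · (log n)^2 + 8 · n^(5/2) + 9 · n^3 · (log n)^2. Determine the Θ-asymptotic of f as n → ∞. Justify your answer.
f(n) ∈ Θ(n^3 · (log n)^2)

Compare the terms by growth order. For large n, n^a · (log n)^b dominates n^a' · (log n)^b' iff a > a', or (a = a' and b > b'). Ranking the 4 terms shows the dominant one is 9 · n^3 · (log n)^2. Hence f(n) ∈ Θ(n^3 · (log n)^2).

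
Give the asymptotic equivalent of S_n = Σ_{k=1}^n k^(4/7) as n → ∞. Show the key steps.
S_n ~ (7/11) · n^(11/7)

Integral comparison: Σ_{k=1}^n k^(4/7) = ∫_0^n x^(4/7) dx + O(n^(4/7)). The integral is n^(1 + 4/7) / (1 + 4/7) = n^((4+7)/7) / ((4+7)/7) = (7/11) · n^(11/7).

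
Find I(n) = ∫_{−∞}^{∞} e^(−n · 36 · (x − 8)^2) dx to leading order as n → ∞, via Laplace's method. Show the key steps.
I(n) = sqrt(π/(36n))

Here φ(x) = 36 · (x − 8)^2 has its unique minimum at x* = 8 with φ(x*) = 0 and φ''(x*) = 72. Laplace's method gives
  I(n) ~ e^(−n φ(x*)) · sqrt(2π / (n · φ''(x*))) = sqrt(2π / (72n)) = sqrt(π/(36n)).
This is exact: substituting u = (x − 8)·sqrt(36n) gives I(n) = (1/sqrt(36n)) ∫_{−∞}^{∞} e^(−u^2) du = sqrt(π/(36n)).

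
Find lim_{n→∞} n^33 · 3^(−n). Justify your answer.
lim = 0

Exponentials with base > 1 dominate every fixed polynomial: for any fixed c, n^c / 3^n → 0 as n → ∞ (e.g. by the ratio test, or by writing 3^n = e^(n ln 3) and noting e^(n ln 3) / n^c → ∞). Hence n^33 · 3^(−n) = n^33 / 3^n → 0.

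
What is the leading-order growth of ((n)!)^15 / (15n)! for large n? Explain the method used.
((n)!)^15/(15n)! ~ ((2π·n)^(14/2) / sqrt(15)) · 15^(−15·n)  →  0

Write N = n. Stirling: N! ~ sqrt(2π N)(N/e)^N and (15N)! ~ sqrt(2π·15N)·(15N/e)^(15N).
  (N!)^15/(15N)! ~ (2π N)^(15/2) (N/e)^(15N) / [sqrt(2π·15N) (15N/e)^(15N)]
     = (2π N)^(15/2) / sqrt(2π·15N) · (N/(15N))^(15N)
     = (2π N)^((15−1)/2) / sqrt(15) · 15^(−15N).
Since 15^15 > 1, the factor 15^(−15N) decays exponentially, so the ratio → 0. Substituting N = n gives the stated form.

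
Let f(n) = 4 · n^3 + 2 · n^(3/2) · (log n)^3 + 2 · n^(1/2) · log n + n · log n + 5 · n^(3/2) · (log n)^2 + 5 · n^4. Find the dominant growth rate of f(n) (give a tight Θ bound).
f(n) ∈ Θ(n^4)

Compare the terms by growth order. For large n, n^a · (log n)^b dominates n^a' · (log n)^b' iff a > a', or (a = a' and b > b'). Ranking the 6 terms shows the dominant one is 5 · n^4. Hence f(n) ∈ Θ(n^4).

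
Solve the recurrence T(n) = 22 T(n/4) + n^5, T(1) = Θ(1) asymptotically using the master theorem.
T(n) = Θ(n^5)

log_4 22 ≈ 2.230. f(n) = n^5 dominates n^(log_4 22) since 5 > 2.230, and the regularity condition a·f(n/b) = 22·(n/4)^5 = (22/1024)·n^5 ≤ c·f(n) holds with c = 22/1024 ≈ 0.0215 < 1. So this is Case 3: T(n) = Θ(f(n)) = Θ(n^5).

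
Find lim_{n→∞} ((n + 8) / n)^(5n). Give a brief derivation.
lim = e^40

Rewrite as (1 + 8/n)^(5n). By the standard limit (1 + x/n)^n → e^x, we have (1 + 8/n)^n → e^8, and raising to the 5th power gives e^40.
More precisely, ln[(1 + 8/n)^(5n)] = 5n · ln(1 + 8/n) = 5n · (8/n + O(1/n^2)) = 40 + O(1/n) → 40.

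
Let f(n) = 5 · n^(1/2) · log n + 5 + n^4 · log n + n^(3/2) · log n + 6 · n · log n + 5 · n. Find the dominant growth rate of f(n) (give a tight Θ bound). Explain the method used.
f(n) ∈ Θ(n^4 · log n)

Compare the terms by growth order. For large n, n^a · (log n)^b dominates n^a' · (log n)^b' iff a > a', or (a = a' and b > b'). Ranking the 6 terms shows the dominant one is n^4 · log n. Hence f(n) ∈ Θ(n^4 · log n).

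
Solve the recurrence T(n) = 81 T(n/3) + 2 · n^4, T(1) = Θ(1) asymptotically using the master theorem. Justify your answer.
T(n) = Θ(n^4 log n)

log_3 81 = 4, and f(n) = 2 · n^4 = Θ(n^(log_3 81)). This is Case 2 of the master theorem: T(n) = Θ(f(n) · log n) = Θ(n^4 log n).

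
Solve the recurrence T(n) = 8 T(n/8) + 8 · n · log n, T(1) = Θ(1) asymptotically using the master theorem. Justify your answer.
T(n) = Θ(n · (log n)^2)

Here log_8 8 = 1 and f(n) = 8 · n · log n = Θ(n^(log_8 8) · (log n)^1). This is the extended Case 2 of the master theorem (f matches the critical exponent up to log factors), giving T(n) = Θ(n^(log_8 8) · (log n)^(1+1)) = Θ(n · (log n)^2).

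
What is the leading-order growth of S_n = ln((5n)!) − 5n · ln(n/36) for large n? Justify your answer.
S_n ~ 5n · (ln 180 − 1) + O(ln n)

Stirling: ln((5n)!) = 5n ln(5n) − 5n + O(ln n).
  S_n = 5n ln(5n) − 5n − 5n ln(n/36) + O(ln n)
      = 5n ln(5n) − 5n ln n + 5n ln 36 − 5n + O(ln n)
      = 5n ln 5 + 5n ln 36 − 5n + O(ln n)
      = 5n (ln 180 − 1) + O(ln n).
Numerically ln(180) − 1 ≈ 4.1930.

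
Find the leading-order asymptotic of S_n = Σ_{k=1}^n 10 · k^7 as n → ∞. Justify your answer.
S_n ~ 5 · n^8 / 4

By integral comparison (Euler-Maclaurin), Σ_{k=1}^n 10 · k^7 = 10 · ∫_0^n x^7 dx + O(n^7) = 10 · n^8/8 = 5 · n^8 / 4 + O(n^7). (Equivalently, Faulhaber's formula gives the same leading term.)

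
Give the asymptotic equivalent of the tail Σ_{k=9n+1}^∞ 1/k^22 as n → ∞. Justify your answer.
Σ_{k>9n} 1/k^22 ~ 1/(21 · (9n)^21)

Compare to the integral: ∫_{9n}^∞ x^(−22) dx = [−x^(−21)/21]_{9n}^∞ = 1/((22−1)·(9n)^21). Euler-Maclaurin then gives
  Σ_{k>9n} 1/k^22 = ∫_{9n}^∞ dx/x^22 − 1/(2·(9n)^22) + O(1/(9n)^23).
(Equivalently this is ζ(22) − Σ_{k≤9n} 1/k^22.)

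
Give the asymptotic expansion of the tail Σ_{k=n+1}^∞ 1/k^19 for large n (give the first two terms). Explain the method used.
Σ_{k>n} 1/k^19 = 1/(18 · n^18) − 1/(2 · n^19) + O(1/n^20)

Compare to the integral: ∫_{n}^∞ x^(−19) dx = [−x^(−18)/18]_{n}^∞ = 1/((19−1)·n^18). The Euler-Maclaurin correction adds −f(n)/2 = −1/(2·n^19). Euler-Maclaurin then gives
  Σ_{k>n} 1/k^19 = ∫_{n}^∞ dx/x^19 − 1/(2·n^19) + O(1/n^20).
(Equivalently this is ζ(19) − Σ_{k≤n} 1/k^19.)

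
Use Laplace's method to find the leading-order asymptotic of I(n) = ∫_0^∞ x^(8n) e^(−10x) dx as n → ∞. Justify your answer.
I(n) ~ (sqrt(2π·8n) / 10) · (8n/(10e))^(8n)

Write the integrand as exp(8n ln x − 10x) and set f(x) = 8n ln x − 10x. Then f'(x) = 8n/x − 10 = 0 at x* = 8n/10, and f''(x*) = −8n/x*^2 = −10^2/(8n). Laplace's method (interior maximum) gives
  I(n) ~ e^(f(x*)) · sqrt(2π / |f''(x*)|)
        = exp(8n ln(8n/10) − 8n) · sqrt(2π · 8n / 10^2)
        = (8n/10)^(8n) e^(−8n) · sqrt(2π·8n) / 10
        = (sqrt(2π·8n) / 10) · (8n/(10e))^(8n).
This matches Γ(8n+1)/10^(8n+1) with Stirling applied to Γ.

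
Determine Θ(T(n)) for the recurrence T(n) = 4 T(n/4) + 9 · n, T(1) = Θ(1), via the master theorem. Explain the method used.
T(n) = Θ(n log n)

log_4 4 = 1, and f(n) = 9 · n = Θ(n^(log_4 4)). This is Case 2 of the master theorem: T(n) = Θ(f(n) · log n) = Θ(n log n).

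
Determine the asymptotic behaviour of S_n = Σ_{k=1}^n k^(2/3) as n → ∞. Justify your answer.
S_n ~ (3/5) · n^(5/3)

Integral comparison: Σ_{k=1}^n k^(2/3) = ∫_0^n x^(2/3) dx + O(n^(2/3)). The integral is n^(1 + 2/3) / (1 + 2/3) = n^((2+3)/3) / ((2+3)/3) = (3/5) · n^(5/3).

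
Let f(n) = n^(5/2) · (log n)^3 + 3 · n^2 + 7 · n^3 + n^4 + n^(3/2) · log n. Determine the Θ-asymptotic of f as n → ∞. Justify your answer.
f(n) ∈ Θ(n^4)

Compare the terms by growth order. For large n, n^a · (log n)^b dominates n^a' · (log n)^b' iff a > a', or (a = a' and b > b'). Ranking the 5 terms shows the dominant one is n^4. Hence f(n) ∈ Θ(n^4).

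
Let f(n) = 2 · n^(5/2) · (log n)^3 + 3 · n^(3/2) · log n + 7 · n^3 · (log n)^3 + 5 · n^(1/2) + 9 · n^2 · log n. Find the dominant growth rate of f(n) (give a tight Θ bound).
f(n) ∈ Θ(n^3 · (log n)^3)

Compare the terms by growth order. For large n, n^a · (log n)^b dominates n^a' · (log n)^b' iff a > a', or (a = a' and b > b'). Ranking the 5 terms shows the dominant one is 7 · n^3 · (log n)^3. Hence f(n) ∈ Θ(n^3 · (log n)^3).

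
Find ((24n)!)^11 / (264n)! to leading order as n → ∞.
((24n)!)^11/(264n)! ~ ((2π·24n)^(10/2) / sqrt(11)) · 11^(−11·24n)  →  0

Write N = 24n. Stirling: N! ~ sqrt(2π N)(N/e)^N and (11N)! ~ sqrt(2π·11N)·(11N/e)^(11N).
  (N!)^11/(11N)! ~ (2π N)^(11/2) (N/e)^(11N) / [sqrt(2π·11N) (11N/e)^(11N)]
     = (2π N)^(11/2) / sqrt(2π·11N) · (N/(11N))^(11N)
     = (2π N)^((11−1)/2) / sqrt(11) · 11^(−11N).
Since 11^11 > 1, the factor 11^(−11N) decays exponentially, so the ratio → 0. Substituting N = 24n gives the stated form.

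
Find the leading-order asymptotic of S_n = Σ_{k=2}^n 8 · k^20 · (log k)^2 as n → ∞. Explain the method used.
S_n ~ 8 · n^21 · (log n)^2 / 21

By integral comparison, S_n = ∫_1^n 8 · x^20 · (log x)^2 dx + O(n^20 · (log n)^2). For the integral, the leading term of ∫_1^n x^20 (log x)^2 dx is n^21/21 · (log n)^2 (by repeated integration by parts; each step lowers the log-exponent and produces a relatively O(1/log n) correction). Hence S_n ~ 8 · n^21 · (log n)^2 / 21.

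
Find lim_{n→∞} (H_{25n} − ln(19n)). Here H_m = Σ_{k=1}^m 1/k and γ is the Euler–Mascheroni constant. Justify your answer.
lim = ln(25/19) + γ

By Euler-Maclaurin, H_m = ln m + γ + O(1/m). So
  H_{25n} − ln(19n) = ln(25n) + γ − ln(19n) + O(1/n)
                       = ln(25/19) + γ + O(1/n).
Hence the limit is ln(25/19) + γ.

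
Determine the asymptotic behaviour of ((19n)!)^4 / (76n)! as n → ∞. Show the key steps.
((19n)!)^4/(76n)! ~ ((2π·19n)^(3/2) / 2) · 4^(−4·19n)  →  0

Write N = 19n. Stirling: N! ~ sqrt(2π N)(N/e)^N and (4N)! ~ sqrt(2π·4N)·(4N/e)^(4N).
  (N!)^4/(4N)! ~ (2π N)^(4/2) (N/e)^(4N) / [sqrt(2π·4N) (4N/e)^(4N)]
     = (2π N)^(4/2) / sqrt(2π·4N) · (N/(4N))^(4N)
     = (2π N)^((4−1)/2) / 2 · 4^(−4N).
Since 4^4 > 1, the factor 4^(−4N) decays exponentially, so the ratio → 0. Substituting N = 19n gives the stated form.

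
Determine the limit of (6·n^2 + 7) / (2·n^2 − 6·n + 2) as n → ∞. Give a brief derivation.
lim = 6/2 = 3

For large n the leading n^2 terms dominate both numerator and denominator. Dividing top and bottom by n^2, every other term tends to 0, leaving 6/2 = 3.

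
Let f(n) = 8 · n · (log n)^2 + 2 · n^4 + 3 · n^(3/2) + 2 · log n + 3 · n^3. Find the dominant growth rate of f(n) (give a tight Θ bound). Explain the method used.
f(n) ∈ Θ(n^4)

Compare the terms by growth order. For large n, n^a · (log n)^b dominates n^a' · (log n)^b' iff a > a', or (a = a' and b > b'). Ranking the 5 terms shows the dominant one is 2 · n^4. Hence f(n) ∈ Θ(n^4).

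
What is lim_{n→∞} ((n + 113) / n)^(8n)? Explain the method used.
lim = e^904

Rewrite as (1 + 113/n)^(8n). By the standard limit (1 + x/n)^n → e^x, we have (1 + 113/n)^n → e^113, and raising to the 8th power gives e^904.
More precisely, ln[(1 + 113/n)^(8n)] = 8n · ln(1 + 113/n) = 8n · (113/n + O(1/n^2)) = 904 + O(1/n) → 904.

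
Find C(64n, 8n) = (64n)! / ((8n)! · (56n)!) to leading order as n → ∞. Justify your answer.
C(64n, 8n) ~ (16777216/823543)^(8n) · sqrt(4/(7π·8n))

Write N = 8n. Apply Stirling to each factorial:
  (8N)! ~ sqrt(2π·8N) · (8N/e)^(8N),
  N! ~ sqrt(2π N) · (N/e)^N,
  (7N)! ~ sqrt(2π·7N) · (7N/e)^(7N).
The exponential factors combine to (8N)^(8N) / (N^N · (7N)^(7N)) = 8^(8N)/7^(7N) = (8^8/7^7)^N = (16777216/823543)^N.
The square-root prefactors combine to sqrt(2π·8N) / (sqrt(2π N)·sqrt(2π·7N)) = sqrt(8 / (2π·7·N)) = sqrt(4/(7π·8n)).
Substituting N = 8n: C(64n, 8n) ~ (16777216/823543)^(8n) · sqrt(4/(7π·8n)).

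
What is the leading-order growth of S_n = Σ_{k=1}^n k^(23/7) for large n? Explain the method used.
S_n ~ (7/30) · n^(30/7)

Integral comparison: Σ_{k=1}^n k^(23/7) = ∫_0^n x^(23/7) dx + O(n^(23/7)). The integral is n^(1 + 23/7) / (1 + 23/7) = n^((23+7)/7) / ((23+7)/7) = (7/30) · n^(30/7).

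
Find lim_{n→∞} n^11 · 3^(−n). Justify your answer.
lim = 0

Exponentials with base > 1 dominate every fixed polynomial: for any fixed c, n^c / 3^n → 0 as n → ∞ (e.g. by the ratio test, or by writing 3^n = e^(n ln 3) and noting e^(n ln 3) / n^c → ∞). Hence n^11 · 3^(−n) = n^11 / 3^n → 0.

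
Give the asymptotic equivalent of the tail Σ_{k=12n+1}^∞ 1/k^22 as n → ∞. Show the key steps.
Σ_{k>12n} 1/k^22 ~ 1/(21 · (12n)^21)

Compare to the integral: ∫_{12n}^∞ x^(−22) dx = [−x^(−21)/21]_{12n}^∞ = 1/((22−1)·(12n)^21). Euler-Maclaurin then gives
  Σ_{k>12n} 1/k^22 = ∫_{12n}^∞ dx/x^22 − 1/(2·(12n)^22) + O(1/(12n)^23).
(Equivalently this is ζ(22) − Σ_{k≤12n} 1/k^22.)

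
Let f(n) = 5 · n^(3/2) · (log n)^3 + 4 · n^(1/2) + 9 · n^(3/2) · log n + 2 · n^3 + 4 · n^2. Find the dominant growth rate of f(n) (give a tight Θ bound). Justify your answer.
f(n) ∈ Θ(n^3)

Compare the terms by growth order. For large n, n^a · (log n)^b dominates n^a' · (log n)^b' iff a > a', or (a = a' and b > b'). Ranking the 5 terms shows the dominant one is 2 · n^3. Hence f(n) ∈ Θ(n^3).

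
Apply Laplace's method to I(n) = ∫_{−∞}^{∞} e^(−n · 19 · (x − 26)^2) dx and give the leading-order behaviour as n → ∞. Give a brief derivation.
I(n) = sqrt(π/(19n))

Here φ(x) = 19 · (x − 26)^2 has its unique minimum at x* = 26 with φ(x*) = 0 and φ''(x*) = 38. Laplace's method gives
  I(n) ~ e^(−n φ(x*)) · sqrt(2π / (n · φ''(x*))) = sqrt(2π / (38n)) = sqrt(π/(19n)).
This is exact: substituting u = (x − 26)·sqrt(19n) gives I(n) = (1/sqrt(19n)) ∫_{−∞}^{∞} e^(−u^2) du = sqrt(π/(19n)).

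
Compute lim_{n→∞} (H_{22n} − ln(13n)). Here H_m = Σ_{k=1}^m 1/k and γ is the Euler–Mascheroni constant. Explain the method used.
lim = ln(22/13) + γ

By Euler-Maclaurin, H_m = ln m + γ + O(1/m). So
  H_{22n} − ln(13n) = ln(22n) + γ − ln(13n) + O(1/n)
                       = ln(22/13) + γ + O(1/n).
Hence the limit is ln(22/13) + γ.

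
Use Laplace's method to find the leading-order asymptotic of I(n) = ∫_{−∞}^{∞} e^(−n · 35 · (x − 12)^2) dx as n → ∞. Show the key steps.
I(n) = sqrt(π/(35n))

Here φ(x) = 35 · (x − 12)^2 has its unique minimum at x* = 12 with φ(x*) = 0 and φ''(x*) = 70. Laplace's method gives
  I(n) ~ e^(−n φ(x*)) · sqrt(2π / (n · φ''(x*))) = sqrt(2π / (70n)) = sqrt(π/(35n)).
This is exact: substituting u = (x − 12)·sqrt(35n) gives I(n) = (1/sqrt(35n)) ∫_{−∞}^{∞} e^(−u^2) du = sqrt(π/(35n)).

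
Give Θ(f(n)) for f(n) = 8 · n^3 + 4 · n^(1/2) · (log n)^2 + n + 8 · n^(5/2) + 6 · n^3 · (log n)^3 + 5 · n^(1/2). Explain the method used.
f(n) ∈ Θ(n^3 · (log n)^3)

Compare the terms by growth order. For large n, n^a · (log n)^b dominates n^a' · (log n)^b' iff a > a', or (a = a' and b > b'). Ranking the 6 terms shows the dominant one is 6 · n^3 · (log n)^3. Hence f(n) ∈ Θ(n^3 · (log n)^3).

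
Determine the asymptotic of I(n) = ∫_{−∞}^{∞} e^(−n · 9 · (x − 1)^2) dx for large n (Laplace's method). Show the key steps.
I(n) = sqrt(π/(9n))

Here φ(x) = 9 · (x − 1)^2 has its unique minimum at x* = 1 with φ(x*) = 0 and φ''(x*) = 18. Laplace's method gives
  I(n) ~ e^(−n φ(x*)) · sqrt(2π / (n · φ''(x*))) = sqrt(2π / (18n)) = sqrt(π/(9n)).
This is exact: substituting u = (x − 1)·sqrt(9n) gives I(n) = (1/sqrt(9n)) ∫_{−∞}^{∞} e^(−u^2) du = sqrt(π/(9n)).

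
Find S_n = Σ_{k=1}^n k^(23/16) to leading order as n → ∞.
S_n ~ (16/39) · n^(39/16)

Integral comparison: Σ_{k=1}^n k^(23/16) = ∫_0^n x^(23/16) dx + O(n^(23/16)). The integral is n^(1 + 23/16) / (1 + 23/16) = n^((23+16)/16) / ((23+16)/16) = (16/39) · n^(39/16).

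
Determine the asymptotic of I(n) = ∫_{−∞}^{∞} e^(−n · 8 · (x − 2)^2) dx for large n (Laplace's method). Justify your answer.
I(n) = sqrt(π/(8n))

Here φ(x) = 8 · (x − 2)^2 has its unique minimum at x* = 2 with φ(x*) = 0 and φ''(x*) = 16. Laplace's method gives
  I(n) ~ e^(−n φ(x*)) · sqrt(2π / (n · φ''(x*))) = sqrt(2π / (16n)) = sqrt(π/(8n)).
This is exact: substituting u = (x − 2)·sqrt(8n) gives I(n) = (1/sqrt(8n)) ∫_{−∞}^{∞} e^(−u^2) du = sqrt(π/(8n)).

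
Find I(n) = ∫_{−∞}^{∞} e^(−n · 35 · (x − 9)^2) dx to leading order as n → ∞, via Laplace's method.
I(n) = sqrt(π/(35n))

Here φ(x) = 35 · (x − 9)^2 has its unique minimum at x* = 9 with φ(x*) = 0 and φ''(x*) = 70. Laplace's method gives
  I(n) ~ e^(−n φ(x*)) · sqrt(2π / (n · φ''(x*))) = sqrt(2π / (70n)) = sqrt(π/(35n)).
This is exact: substituting u = (x − 9)·sqrt(35n) gives I(n) = (1/sqrt(35n)) ∫_{−∞}^{∞} e^(−u^2) du = sqrt(π/(35n)).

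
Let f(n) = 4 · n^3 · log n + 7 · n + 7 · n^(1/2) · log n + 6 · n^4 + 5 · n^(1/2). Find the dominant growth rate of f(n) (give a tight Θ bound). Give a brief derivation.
f(n) ∈ Θ(n^4)

Compare the terms by growth order. For large n, n^a · (log n)^b dominates n^a' · (log n)^b' iff a > a', or (a = a' and b > b'). Ranking the 5 terms shows the dominant one is 6 · n^4. Hence f(n) ∈ Θ(n^4).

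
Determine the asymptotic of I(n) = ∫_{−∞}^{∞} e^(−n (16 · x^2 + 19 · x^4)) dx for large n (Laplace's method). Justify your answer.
I(n) ~ sqrt(π/(16n))

φ(x) = 16 · x^2 + 19 · x^4 has its unique global minimum at x* = 0 (since φ'(x) = 32x + 76x^3 = 0 only at x = 0 for real x with both coefficients positive, and φ → ∞ as |x| → ∞). At x* = 0, φ(0) = 0 and φ''(0) = 32. Laplace's method then gives
  I(n) ~ sqrt(2π / (n · φ''(0))) · e^(−n φ(0)) = sqrt(2π / (32n)) = sqrt(π/(16n)).
The 19 · x^4 term contributes only at subleading order (an O(1/n) relative correction).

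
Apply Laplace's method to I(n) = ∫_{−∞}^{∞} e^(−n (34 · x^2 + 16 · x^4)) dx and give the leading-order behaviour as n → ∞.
I(n) ~ sqrt(π/(34n))

φ(x) = 34 · x^2 + 16 · x^4 has its unique global minimum at x* = 0 (since φ'(x) = 68x + 64x^3 = 0 only at x = 0 for real x with both coefficients positive, and φ → ∞ as |x| → ∞). At x* = 0, φ(0) = 0 and φ''(0) = 68. Laplace's method then gives
  I(n) ~ sqrt(2π / (n · φ''(0))) · e^(−n φ(0)) = sqrt(2π / (68n)) = sqrt(π/(34n)).
The 16 · x^4 term contributes only at subleading order (an O(1/n) relative correction).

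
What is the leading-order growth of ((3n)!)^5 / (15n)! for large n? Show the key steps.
((3n)!)^5/(15n)! ~ ((2π·3n)^(4/2) / sqrt(5)) · 5^(−5·3n)  →  0

Write N = 3n. Stirling: N! ~ sqrt(2π N)(N/e)^N and (5N)! ~ sqrt(2π·5N)·(5N/e)^(5N).
  (N!)^5/(5N)! ~ (2π N)^(5/2) (N/e)^(5N) / [sqrt(2π·5N) (5N/e)^(5N)]
     = (2π N)^(5/2) / sqrt(2π·5N) · (N/(5N))^(5N)
     = (2π N)^((5−1)/2) / sqrt(5) · 5^(−5N).
Since 5^5 > 1, the factor 5^(−5N) decays exponentially, so the ratio → 0. Substituting N = 3n gives the stated form.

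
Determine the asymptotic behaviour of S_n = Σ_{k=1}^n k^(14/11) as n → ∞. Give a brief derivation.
S_n ~ (11/25) · n^(25/11)

Integral comparison: Σ_{k=1}^n k^(14/11) = ∫_0^n x^(14/11) dx + O(n^(14/11)). The integral is n^(1 + 14/11) / (1 + 14/11) = n^((14+11)/11) / ((14+11)/11) = (11/25) · n^(25/11).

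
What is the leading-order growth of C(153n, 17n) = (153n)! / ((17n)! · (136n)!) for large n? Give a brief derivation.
C(153n, 17n) ~ (387420489/16777216)^(17n) · sqrt(9/(16π·17n))

Write N = 17n. Apply Stirling to each factorial:
  (9N)! ~ sqrt(2π·9N) · (9N/e)^(9N),
  N! ~ sqrt(2π N) · (N/e)^N,
  (8N)! ~ sqrt(2π·8N) · (8N/e)^(8N).
The exponential factors combine to (9N)^(9N) / (N^N · (8N)^(8N)) = 9^(9N)/8^(8N) = (9^9/8^8)^N = (387420489/16777216)^N.
The square-root prefactors combine to sqrt(2π·9N) / (sqrt(2π N)·sqrt(2π·8N)) = sqrt(9 / (2π·8·N)) = sqrt(9/(16π·17n)).
Substituting N = 17n: C(153n, 17n) ~ (387420489/16777216)^(17n) · sqrt(9/(16π·17n)).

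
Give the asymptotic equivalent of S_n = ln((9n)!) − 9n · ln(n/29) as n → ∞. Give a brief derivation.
S_n ~ 9n · (ln 261 − 1) + O(ln n)

Stirling: ln((9n)!) = 9n ln(9n) − 9n + O(ln n).
  S_n = 9n ln(9n) − 9n − 9n ln(n/29) + O(ln n)
      = 9n ln(9n) − 9n ln n + 9n ln 29 − 9n + O(ln n)
      = 9n ln 9 + 9n ln 29 − 9n + O(ln n)
      = 9n (ln 261 − 1) + O(ln n).
Numerically ln(261) − 1 ≈ 4.5645.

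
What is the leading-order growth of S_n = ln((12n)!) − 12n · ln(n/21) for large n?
S_n ~ 12n · (ln 252 − 1) + O(ln n)

Stirling: ln((12n)!) = 12n ln(12n) − 12n + O(ln n).
  S_n = 12n ln(12n) − 12n − 12n ln(n/21) + O(ln n)
      = 12n ln(12n) − 12n ln n + 12n ln 21 − 12n + O(ln n)
      = 12n ln 12 + 12n ln 21 − 12n + O(ln n)
      = 12n (ln 252 − 1) + O(ln n).
Numerically ln(252) − 1 ≈ 4.5294.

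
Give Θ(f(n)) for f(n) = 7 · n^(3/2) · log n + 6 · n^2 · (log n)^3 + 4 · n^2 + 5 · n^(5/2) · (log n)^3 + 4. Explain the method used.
f(n) ∈ Θ(n^(5/2) · (log n)^3)

Compare the terms by growth order. For large n, n^a · (log n)^b dominates n^a' · (log n)^b' iff a > a', or (a = a' and b > b'). Ranking the 5 terms shows the dominant one is 5 · n^(5/2) · (log n)^3. Hence f(n) ∈ Θ(n^(5/2) · (log n)^3).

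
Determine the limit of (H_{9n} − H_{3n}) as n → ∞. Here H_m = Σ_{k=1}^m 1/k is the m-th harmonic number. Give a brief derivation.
lim = ln(9/3) = ln 3

Euler-Maclaurin gives H_m = ln m + γ + 1/(2m) + O(1/m^2). The γ and O(1/m) terms cancel in the difference:
  H_{9n} − H_{3n} = ln(9n) − ln(3n) + O(1/n) = ln(9/3) + O(1/n).
Hence the limit is ln(9/3) = ln 3.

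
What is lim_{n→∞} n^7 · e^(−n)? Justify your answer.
lim = 0

Exponentials with base > 1 dominate every fixed polynomial: for any fixed c, n^c / e^n → 0 as n → ∞ (e.g. by the ratio test, or since e^n grows faster than any power of n). Hence n^7 · e^(−n) = n^7 / e^n → 0.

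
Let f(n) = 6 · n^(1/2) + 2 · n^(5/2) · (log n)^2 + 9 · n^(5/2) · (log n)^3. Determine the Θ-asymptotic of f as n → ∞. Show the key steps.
f(n) ∈ Θ(n^(5/2) · (log n)^3)

Compare the terms by growth order. For large n, n^a · (log n)^b dominates n^a' · (log n)^b' iff a > a', or (a = a' and b > b'). Ranking the 3 terms shows the dominant one is 9 · n^(5/2) · (log n)^3. Hence f(n) ∈ Θ(n^(5/2) · (log n)^3).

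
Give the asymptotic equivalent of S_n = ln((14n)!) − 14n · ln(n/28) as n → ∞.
S_n ~ 14n · (ln 392 − 1) + O(ln n)

Stirling: ln((14n)!) = 14n ln(14n) − 14n + O(ln n).
  S_n = 14n ln(14n) − 14n − 14n ln(n/28) + O(ln n)
      = 14n ln(14n) − 14n ln n + 14n ln 28 − 14n + O(ln n)
      = 14n ln 14 + 14n ln 28 − 14n + O(ln n)
      = 14n (ln 392 − 1) + O(ln n).
Numerically ln(392) − 1 ≈ 4.9713.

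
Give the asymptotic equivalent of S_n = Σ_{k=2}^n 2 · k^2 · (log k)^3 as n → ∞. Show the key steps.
S_n ~ 2 · n^3 · (log n)^3 / 3

By integral comparison, S_n = ∫_1^n 2 · x^2 · (log x)^3 dx + O(n^2 · (log n)^3). For the integral, the leading term of ∫_1^n x^2 (log x)^3 dx is n^3/3 · (log n)^3 (by repeated integration by parts; each step lowers the log-exponent and produces a relatively O(1/log n) correction). Hence S_n ~ 2 · n^3 · (log n)^3 / 3.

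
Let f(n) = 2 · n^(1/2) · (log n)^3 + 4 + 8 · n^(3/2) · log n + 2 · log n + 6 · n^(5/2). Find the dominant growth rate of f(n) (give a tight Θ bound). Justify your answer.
f(n) ∈ Θ(n^(5/2))

Compare the terms by growth order. For large n, n^a · (log n)^b dominates n^a' · (log n)^b' iff a > a', or (a = a' and b > b'). Ranking the 5 terms shows the dominant one is 6 · n^(5/2). Hence f(n) ∈ Θ(n^(5/2)).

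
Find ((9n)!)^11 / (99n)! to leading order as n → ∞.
((9n)!)^11/(99n)! ~ ((2π·9n)^(10/2) / sqrt(11)) · 11^(−11·9n)  →  0

Write N = 9n. Stirling: N! ~ sqrt(2π N)(N/e)^N and (11N)! ~ sqrt(2π·11N)·(11N/e)^(11N).
  (N!)^11/(11N)! ~ (2π N)^(11/2) (N/e)^(11N) / [sqrt(2π·11N) (11N/e)^(11N)]
     = (2π N)^(11/2) / sqrt(2π·11N) · (N/(11N))^(11N)
     = (2π N)^((11−1)/2) / sqrt(11) · 11^(−11N).
Since 11^11 > 1, the factor 11^(−11N) decays exponentially, so the ratio → 0. Substituting N = 9n gives the stated form.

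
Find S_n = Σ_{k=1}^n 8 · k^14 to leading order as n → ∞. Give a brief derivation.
S_n ~ 8 · n^15 / 15

By integral comparison (Euler-Maclaurin), Σ_{k=1}^n 8 · k^14 = 8 · ∫_0^n x^14 dx + O(n^14) = 8 · n^15/15 + O(n^14). (Equivalently, Faulhaber's formula gives the same leading term.)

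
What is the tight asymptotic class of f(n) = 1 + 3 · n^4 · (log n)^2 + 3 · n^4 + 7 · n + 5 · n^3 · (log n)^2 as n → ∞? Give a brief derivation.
f(n) ∈ Θ(n^4 · (log n)^2)

Compare the terms by growth order. For large n, n^a · (log n)^b dominates n^a' · (log n)^b' iff a > a', or (a = a' and b > b'). Ranking the 5 terms shows the dominant one is 3 · n^4 · (log n)^2. Hence f(n) ∈ Θ(n^4 · (log n)^2).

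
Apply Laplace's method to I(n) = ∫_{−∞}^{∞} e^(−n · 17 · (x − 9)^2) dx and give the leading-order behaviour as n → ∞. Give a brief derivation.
I(n) = sqrt(π/(17n))

Here φ(x) = 17 · (x − 9)^2 has its unique minimum at x* = 9 with φ(x*) = 0 and φ''(x*) = 34. Laplace's method gives
  I(n) ~ e^(−n φ(x*)) · sqrt(2π / (n · φ''(x*))) = sqrt(2π / (34n)) = sqrt(π/(17n)).
This is exact: substituting u = (x − 9)·sqrt(17n) gives I(n) = (1/sqrt(17n)) ∫_{−∞}^{∞} e^(−u^2) du = sqrt(π/(17n)).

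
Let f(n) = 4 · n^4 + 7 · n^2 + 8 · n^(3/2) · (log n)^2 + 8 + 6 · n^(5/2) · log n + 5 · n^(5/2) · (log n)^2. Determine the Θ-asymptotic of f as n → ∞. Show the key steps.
f(n) ∈ Θ(n^4)

Compare the terms by growth order. For large n, n^a · (log n)^b dominates n^a' · (log n)^b' iff a > a', or (a = a' and b > b'). Ranking the 6 terms shows the dominant one is 4 · n^4. Hence f(n) ∈ Θ(n^4).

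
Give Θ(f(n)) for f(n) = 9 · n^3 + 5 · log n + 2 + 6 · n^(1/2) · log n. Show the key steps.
f(n) ∈ Θ(n^3)

Compare the terms by growth order. For large n, n^a · (log n)^b dominates n^a' · (log n)^b' iff a > a', or (a = a' and b > b'). Ranking the 4 terms shows the dominant one is 9 · n^3. Hence f(n) ∈ Θ(n^3).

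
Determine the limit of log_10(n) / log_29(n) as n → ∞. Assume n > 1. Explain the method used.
lim = ln(29) / ln(10) = log_10(29)

Change of base: log_10(n) = ln n / ln 10 and log_29(n) = ln n / ln 29. The ratio is (ln n / ln 10) · (ln 29 / ln n) = ln 29 / ln 10, a constant independent of n. So the limit is ln 29 / ln 10 = log_10(29).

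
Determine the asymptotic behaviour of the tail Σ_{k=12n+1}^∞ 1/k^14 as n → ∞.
Σ_{k>12n} 1/k^14 ~ 1/(13 · (12n)^13)

Compare to the integral: ∫_{12n}^∞ x^(−14) dx = [−x^(−13)/13]_{12n}^∞ = 1/((14−1)·(12n)^13). Euler-Maclaurin then gives
  Σ_{k>12n} 1/k^14 = ∫_{12n}^∞ dx/x^14 − 1/(2·(12n)^14) + O(1/(12n)^15).
(Equivalently this is ζ(14) − Σ_{k≤12n} 1/k^14.)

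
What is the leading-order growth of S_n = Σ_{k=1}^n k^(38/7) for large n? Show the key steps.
S_n ~ (7/45) · n^(45/7)

Integral comparison: Σ_{k=1}^n k^(38/7) = ∫_0^n x^(38/7) dx + O(n^(38/7)). The integral is n^(1 + 38/7) / (1 + 38/7) = n^((38+7)/7) / ((38+7)/7) = (7/45) · n^(45/7).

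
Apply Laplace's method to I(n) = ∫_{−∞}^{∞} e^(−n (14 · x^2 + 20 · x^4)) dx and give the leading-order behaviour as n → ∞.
I(n) ~ sqrt(π/(14n))

φ(x) = 14 · x^2 + 20 · x^4 has its unique global minimum at x* = 0 (since φ'(x) = 28x + 80x^3 = 0 only at x = 0 for real x with both coefficients positive, and φ → ∞ as |x| → ∞). At x* = 0, φ(0) = 0 and φ''(0) = 28. Laplace's method then gives
  I(n) ~ sqrt(2π / (n · φ''(0))) · e^(−n φ(0)) = sqrt(2π / (28n)) = sqrt(π/(14n)).
The 20 · x^4 term contributes only at subleading order (an O(1/n) relative correction).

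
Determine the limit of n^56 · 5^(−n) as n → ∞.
lim = 0

Exponentials with base > 1 dominate every fixed polynomial: for any fixed c, n^c / 5^n → 0 as n → ∞ (e.g. by the ratio test, or by writing 5^n = e^(n ln 5) and noting e^(n ln 5) / n^c → ∞). Hence n^56 · 5^(−n) = n^56 / 5^n → 0.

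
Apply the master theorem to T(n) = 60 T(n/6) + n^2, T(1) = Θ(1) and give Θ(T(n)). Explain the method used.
T(n) = Θ(n^(log_6 60))

Master theorem: compare f(n) = n^2 to n^(log_6 60) where log_6 60 ≈ 2.285. Since 2 < log_6 60, we have f(n) = O(n^(log_6 60 − ε)) for some ε > 0 — Case 1. Hence T(n) = Θ(n^(log_6 60)).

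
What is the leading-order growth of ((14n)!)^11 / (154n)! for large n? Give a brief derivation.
((14n)!)^11/(154n)! ~ ((2π·14n)^(10/2) / sqrt(11)) · 11^(−11·14n)  →  0

Write N = 14n. Stirling: N! ~ sqrt(2π N)(N/e)^N and (11N)! ~ sqrt(2π·11N)·(11N/e)^(11N).
  (N!)^11/(11N)! ~ (2π N)^(11/2) (N/e)^(11N) / [sqrt(2π·11N) (11N/e)^(11N)]
     = (2π N)^(11/2) / sqrt(2π·11N) · (N/(11N))^(11N)
     = (2π N)^((11−1)/2) / sqrt(11) · 11^(−11N).
Since 11^11 > 1, the factor 11^(−11N) decays exponentially, so the ratio → 0. Substituting N = 14n gives the stated form.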